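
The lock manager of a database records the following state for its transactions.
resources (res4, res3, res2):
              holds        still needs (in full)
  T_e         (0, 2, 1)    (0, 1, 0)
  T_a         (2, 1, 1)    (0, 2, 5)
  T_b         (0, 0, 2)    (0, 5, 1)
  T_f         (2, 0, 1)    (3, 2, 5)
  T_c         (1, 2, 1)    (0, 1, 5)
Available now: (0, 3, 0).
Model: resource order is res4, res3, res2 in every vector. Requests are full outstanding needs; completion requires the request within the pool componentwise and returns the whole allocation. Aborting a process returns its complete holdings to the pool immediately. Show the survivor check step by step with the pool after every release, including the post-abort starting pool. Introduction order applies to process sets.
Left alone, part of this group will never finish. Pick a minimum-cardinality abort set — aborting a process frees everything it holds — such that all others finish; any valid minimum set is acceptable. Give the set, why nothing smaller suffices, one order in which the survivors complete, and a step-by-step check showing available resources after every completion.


Abort T_a and T_c.
Key observation: no ordering could ever have run T_f before the abort of T_a and T_c; with (3, 3, 2) back in the pool it fits at step 3.
Why nothing smaller works — every single abort fails: T_e alone leaves T_a blocked (short on res2); T_a alone leaves T_f blocked (short on res4 and res2); T_b alone leaves T_a blocked (short on res2); T_f alone leaves T_a blocked (short on res2); T_c alone leaves T_a blocked (short on res2).
Survivors finish in the order: T_e, T_b, T_f. Walking it through (pool after the aborts first):
  pool = (3, 6, 2)
  T_e needs (0, 1, 0) <= (3, 6, 2) -> finishes; pool += (0, 2, 1) = (3, 8, 3)
  T_b needs (0, 5, 1) <= (3, 8, 3) -> finishes; pool += (0, 0, 2) = (3, 8, 5)
  T_f needs (3, 2, 5) <= (3, 8, 5) -> finishes; pool += (2, 0, 1) = (5, 8, 6)


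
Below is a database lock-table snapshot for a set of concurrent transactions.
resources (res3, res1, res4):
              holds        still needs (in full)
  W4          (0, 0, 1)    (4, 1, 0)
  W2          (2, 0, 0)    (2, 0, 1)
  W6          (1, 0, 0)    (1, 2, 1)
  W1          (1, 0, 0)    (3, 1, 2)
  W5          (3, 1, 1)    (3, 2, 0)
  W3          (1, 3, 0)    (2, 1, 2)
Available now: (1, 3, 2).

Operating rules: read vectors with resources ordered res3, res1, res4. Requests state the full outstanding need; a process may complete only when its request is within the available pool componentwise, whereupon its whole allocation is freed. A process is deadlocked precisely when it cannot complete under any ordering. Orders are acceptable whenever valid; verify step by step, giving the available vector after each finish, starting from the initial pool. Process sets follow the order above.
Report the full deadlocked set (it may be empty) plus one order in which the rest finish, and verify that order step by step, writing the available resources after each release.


The deadlocked set is empty.
Key observation: the pool covers W6 at once, and every later process fits after earlier releases.
A valid finishing order for the others: W6, W3, W5, W4, W2, W1. Verifying each step:
  pool = (1, 3, 2)
  run W6 (needs (1, 2, 1), free (1, 3, 2)); after release of (1, 0, 0) the pool is (2, 3, 2)
  run W3 (needs (2, 1, 2), free (2, 3, 2)); after release of (1, 3, 0) the pool is (3, 6, 2)
  run W5 (needs (3, 2, 0), free (3, 6, 2)); after release of (3, 1, 1) the pool is (6, 7, 3)
  run W4 (needs (4, 1, 0), free (6, 7, 3)); after release of (0, 0, 1) the pool is (6, 7, 4)
  run W2 (needs (2, 0, 1), free (6, 7, 4)); after release of (2, 0, 0) the pool is (8, 7, 4)
  run W1 (needs (3, 1, 2), free (8, 7, 4)); after release of (1, 0, 0) the pool is (9, 7, 4)


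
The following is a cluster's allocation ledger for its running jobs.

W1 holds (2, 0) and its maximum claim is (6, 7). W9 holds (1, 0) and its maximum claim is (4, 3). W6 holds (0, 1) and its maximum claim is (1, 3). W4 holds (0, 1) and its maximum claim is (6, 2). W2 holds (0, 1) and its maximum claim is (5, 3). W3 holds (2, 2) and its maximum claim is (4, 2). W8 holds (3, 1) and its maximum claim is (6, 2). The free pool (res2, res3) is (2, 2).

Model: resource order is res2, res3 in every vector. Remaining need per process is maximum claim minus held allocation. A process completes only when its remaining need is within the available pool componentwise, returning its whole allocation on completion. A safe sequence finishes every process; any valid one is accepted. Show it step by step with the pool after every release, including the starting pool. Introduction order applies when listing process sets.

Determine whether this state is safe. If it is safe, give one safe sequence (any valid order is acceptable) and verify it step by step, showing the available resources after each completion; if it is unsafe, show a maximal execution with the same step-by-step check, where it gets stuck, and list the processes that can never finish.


SAFE. One safe sequence: W6, W3, W8, W4, W9, W1, W2.
Key observation: the first exact fit in this order is W6 — it needs (1, 2) with (2, 2) free, meeting a requested resource to the last unit.
Step-by-step check:
  pool = (2, 2)
  run W6 (needs (1, 2), free (2, 2)); after release of (0, 1) the pool is (2, 3)
  run W3 (needs (2, 0), free (2, 3)); after release of (2, 2) the pool is (4, 5)
  run W8 (needs (3, 1), free (4, 5)); after release of (3, 1) the pool is (7, 6)
  run W4 (needs (6, 1), free (7, 6)); after release of (0, 1) the pool is (7, 7)
  run W9 (needs (3, 3), free (7, 7)); after release of (1, 0) the pool is (8, 7)
  run W1 (needs (4, 7), free (8, 7)); after release of (2, 0) the pool is (10, 7)
  run W2 (needs (5, 2), free (10, 7)); after release of (0, 1) the pool is (10, 8)


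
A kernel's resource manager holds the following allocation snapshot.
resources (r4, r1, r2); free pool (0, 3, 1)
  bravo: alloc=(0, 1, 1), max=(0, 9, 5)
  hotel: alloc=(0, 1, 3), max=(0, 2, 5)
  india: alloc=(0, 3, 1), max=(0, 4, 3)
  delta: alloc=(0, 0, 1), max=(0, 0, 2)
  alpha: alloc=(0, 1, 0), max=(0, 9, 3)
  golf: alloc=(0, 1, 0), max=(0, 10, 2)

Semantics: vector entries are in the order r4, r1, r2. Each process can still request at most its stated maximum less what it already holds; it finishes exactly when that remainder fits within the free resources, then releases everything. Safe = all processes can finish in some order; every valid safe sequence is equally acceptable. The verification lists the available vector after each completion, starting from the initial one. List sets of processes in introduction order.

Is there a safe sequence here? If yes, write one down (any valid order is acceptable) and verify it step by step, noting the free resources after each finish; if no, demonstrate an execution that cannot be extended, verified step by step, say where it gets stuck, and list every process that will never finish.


The state is UNSAFE.
Key observation: even finishing delta, hotel, india leaves just (0, 7, 6) free — too little r1 for any of the remaining processes.
The run delta, hotel, india cannot be extended any further. Verifying each step:
  pool = (0, 3, 1)
  delta needs (0, 0, 1) <= (0, 3, 1) -> finishes; pool += (0, 0, 1) = (0, 3, 2)
  hotel needs (0, 1, 2) <= (0, 3, 2) -> finishes; pool += (0, 1, 3) = (0, 4, 5)
  india needs (0, 1, 2) <= (0, 4, 5) -> finishes; pool += (0, 3, 1) = (0, 7, 6)
  bravo cannot run: need (0, 8, 4) vs free (0, 7, 6) (insufficient r1)
  alpha cannot run: need (0, 8, 3) vs free (0, 7, 6) (insufficient r1)
  golf cannot run: need (0, 9, 2) vs free (0, 7, 6) (insufficient r1)
Processes that can never finish: bravo, alpha and golf.


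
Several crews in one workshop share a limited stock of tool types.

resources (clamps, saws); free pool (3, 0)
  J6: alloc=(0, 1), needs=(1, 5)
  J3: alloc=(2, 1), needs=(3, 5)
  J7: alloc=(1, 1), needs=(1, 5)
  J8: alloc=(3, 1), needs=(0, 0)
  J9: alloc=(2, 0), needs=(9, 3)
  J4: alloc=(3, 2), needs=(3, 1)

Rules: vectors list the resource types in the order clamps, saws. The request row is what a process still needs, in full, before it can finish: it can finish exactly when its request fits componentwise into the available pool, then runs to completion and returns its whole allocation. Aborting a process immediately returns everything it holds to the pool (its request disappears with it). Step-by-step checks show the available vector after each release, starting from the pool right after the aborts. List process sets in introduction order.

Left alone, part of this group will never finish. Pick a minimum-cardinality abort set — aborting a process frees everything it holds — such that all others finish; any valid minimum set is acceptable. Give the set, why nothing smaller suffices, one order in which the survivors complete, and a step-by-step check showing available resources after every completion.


Abort J3 and J7.
Key observation: the deadlocked J6 becomes finishable only because J3 and J7 released (3, 2); it completes at step 4 below.
Minimality, checking each single-abort alternative: J6 alone leaves J3 blocked (short on saws); J3 alone leaves J6 blocked (short on saws); J7 alone leaves J6 blocked (short on saws); J8 alone leaves J6 blocked (short on saws); J9 alone leaves J6 blocked (short on saws); J4 alone leaves J6 blocked (short on saws).
Survivors finish in the order: J8, J4, J9, J6. Walking it through (pool after the aborts first):
  pool = (6, 2)
  J8 needs (0, 0) <= (6, 2) -> finishes; pool += (3, 1) = (9, 3)
  J4 needs (3, 1) <= (9, 3) -> finishes; pool += (3, 2) = (12, 5)
  J9 needs (9, 3) <= (12, 5) -> finishes; pool += (2, 0) = (14, 5)
  J6 needs (1, 5) <= (14, 5) -> finishes; pool += (0, 1) = (14, 6)


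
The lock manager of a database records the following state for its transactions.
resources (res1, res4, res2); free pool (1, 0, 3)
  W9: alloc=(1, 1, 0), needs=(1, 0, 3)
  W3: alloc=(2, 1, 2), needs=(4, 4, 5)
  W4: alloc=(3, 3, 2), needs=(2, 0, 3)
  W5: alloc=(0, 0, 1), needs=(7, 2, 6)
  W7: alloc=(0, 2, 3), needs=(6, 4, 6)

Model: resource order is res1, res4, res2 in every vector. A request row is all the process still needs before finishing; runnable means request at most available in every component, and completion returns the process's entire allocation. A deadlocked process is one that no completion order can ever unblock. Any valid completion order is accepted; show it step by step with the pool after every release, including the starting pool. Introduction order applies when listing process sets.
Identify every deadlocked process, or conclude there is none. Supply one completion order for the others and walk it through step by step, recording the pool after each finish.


Nothing here is deadlocked.
Key observation: W9 leads a chain of completions in which each release enables another process.
One completion order for the rest: W9, W4, W3, W5, W7. Verifying each step:
  pool = (1, 0, 3)
  run W9 (needs (1, 0, 3), free (1, 0, 3)); after release of (1, 1, 0) the pool is (2, 1, 3)
  run W4 (needs (2, 0, 3), free (2, 1, 3)); after release of (3, 3, 2) the pool is (5, 4, 5)
  run W3 (needs (4, 4, 5), free (5, 4, 5)); after release of (2, 1, 2) the pool is (7, 5, 7)
  run W5 (needs (7, 2, 6), free (7, 5, 7)); after release of (0, 0, 1) the pool is (7, 5, 8)
  run W7 (needs (6, 4, 6), free (7, 5, 8)); after release of (0, 2, 3) the pool is (7, 7, 11)


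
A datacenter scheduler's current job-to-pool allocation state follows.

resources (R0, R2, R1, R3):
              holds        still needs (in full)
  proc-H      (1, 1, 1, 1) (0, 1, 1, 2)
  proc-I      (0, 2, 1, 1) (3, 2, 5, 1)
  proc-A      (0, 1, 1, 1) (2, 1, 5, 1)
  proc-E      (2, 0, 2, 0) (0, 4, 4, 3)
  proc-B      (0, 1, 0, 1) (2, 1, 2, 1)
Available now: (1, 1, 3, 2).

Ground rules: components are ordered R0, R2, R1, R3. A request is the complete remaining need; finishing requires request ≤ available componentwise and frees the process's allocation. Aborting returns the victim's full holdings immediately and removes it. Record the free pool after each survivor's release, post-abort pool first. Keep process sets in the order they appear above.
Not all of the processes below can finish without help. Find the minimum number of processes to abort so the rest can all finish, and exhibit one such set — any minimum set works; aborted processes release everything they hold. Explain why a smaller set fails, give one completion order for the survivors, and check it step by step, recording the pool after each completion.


Minimum abort set: proc-I.
Key observation: before aborting proc-I, proc-A was permanently blocked — no order could ever run it; afterwards it completes at step 2.
No smaller set exists: with zero aborts the deadlock remains.
One survivor order: proc-H, proc-A, proc-E, proc-B. Verifying each step (post-abort pool first):
  pool = (1, 3, 4, 3)
  proc-H needs (0, 1, 1, 2) <= (1, 3, 4, 3) -> finishes; pool += (1, 1, 1, 1) = (2, 4, 5, 4)
  proc-A needs (2, 1, 5, 1) <= (2, 4, 5, 4) -> finishes; pool += (0, 1, 1, 1) = (2, 5, 6, 5)
  proc-E needs (0, 4, 4, 3) <= (2, 5, 6, 5) -> finishes; pool += (2, 0, 2, 0) = (4, 5, 8, 5)
  proc-B needs (2, 1, 2, 1) <= (4, 5, 8, 5) -> finishes; pool += (0, 1, 0, 1) = (4, 6, 8, 6)


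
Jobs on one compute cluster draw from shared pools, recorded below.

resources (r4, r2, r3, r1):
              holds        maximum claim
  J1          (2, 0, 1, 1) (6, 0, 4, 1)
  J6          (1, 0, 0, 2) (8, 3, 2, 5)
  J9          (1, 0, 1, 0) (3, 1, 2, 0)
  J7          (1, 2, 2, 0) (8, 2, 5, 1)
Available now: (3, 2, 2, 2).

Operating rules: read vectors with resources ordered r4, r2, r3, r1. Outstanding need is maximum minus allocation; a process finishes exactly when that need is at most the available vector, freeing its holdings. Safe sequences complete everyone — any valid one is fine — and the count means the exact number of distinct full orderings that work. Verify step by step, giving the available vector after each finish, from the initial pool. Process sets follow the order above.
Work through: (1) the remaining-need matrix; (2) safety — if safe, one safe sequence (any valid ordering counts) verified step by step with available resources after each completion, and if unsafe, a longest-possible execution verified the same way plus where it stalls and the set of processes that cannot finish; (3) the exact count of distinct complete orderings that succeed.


(1) Need matrix, components ordered r4, r2, r3, r1:
  J1: (4, 0, 3, 0)
  J6: (7, 3, 2, 3)
  J9: (2, 1, 1, 0)
  J7: (7, 0, 3, 1)
(2) UNSAFE — no complete ordering exists.
Key observation: once J9, J1 finish, the pool peaks at (6, 2, 4, 3) — and every remaining process still needs more r4 than that.
The run J9, J1 cannot be extended any further. Walking it through:
  pool = (3, 2, 2, 2)
  J9: need (2, 1, 1, 0) fits (3, 2, 2, 2); releases (1, 0, 1, 0), pool now (4, 2, 3, 2)
  J1: need (4, 0, 3, 0) fits (4, 2, 3, 2); releases (2, 0, 1, 1), pool now (6, 2, 4, 3)
  J6 cannot run: need (7, 3, 2, 3) vs free (6, 2, 4, 3) (insufficient r4 and r2)
  J7 cannot run: need (7, 0, 3, 1) vs free (6, 2, 4, 3) (insufficient r4)
Never able to finish: J6 and J7.
(3) Precisely 0 of the possible complete orderings are safe sequences.


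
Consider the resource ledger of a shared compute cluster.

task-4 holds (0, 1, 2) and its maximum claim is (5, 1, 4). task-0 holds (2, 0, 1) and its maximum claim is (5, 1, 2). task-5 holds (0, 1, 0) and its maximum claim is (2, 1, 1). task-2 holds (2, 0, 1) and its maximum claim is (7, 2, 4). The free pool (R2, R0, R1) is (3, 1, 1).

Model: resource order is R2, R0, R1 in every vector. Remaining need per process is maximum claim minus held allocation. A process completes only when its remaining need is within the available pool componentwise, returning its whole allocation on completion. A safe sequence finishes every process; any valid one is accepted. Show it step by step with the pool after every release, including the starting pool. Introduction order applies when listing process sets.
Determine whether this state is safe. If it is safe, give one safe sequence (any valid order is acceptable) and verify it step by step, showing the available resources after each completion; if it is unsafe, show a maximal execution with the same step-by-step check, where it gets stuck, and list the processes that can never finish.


SAFE, for example via the order task-0, task-4, task-2, task-5.
Key observation: task-0 is the earliest step where a requested resource binds exactly: need (3, 1, 1), pool (3, 1, 1) at its turn.
Check, step by step:
  pool = (3, 1, 1)
  task-0: need (3, 1, 1) fits (3, 1, 1); releases (2, 0, 1), pool now (5, 1, 2)
  task-4: need (5, 0, 2) fits (5, 1, 2); releases (0, 1, 2), pool now (5, 2, 4)
  task-2: need (5, 2, 3) fits (5, 2, 4); releases (2, 0, 1), pool now (7, 2, 5)
  task-5: need (2, 0, 1) fits (7, 2, 5); releases (0, 1, 0), pool now (7, 3, 5)


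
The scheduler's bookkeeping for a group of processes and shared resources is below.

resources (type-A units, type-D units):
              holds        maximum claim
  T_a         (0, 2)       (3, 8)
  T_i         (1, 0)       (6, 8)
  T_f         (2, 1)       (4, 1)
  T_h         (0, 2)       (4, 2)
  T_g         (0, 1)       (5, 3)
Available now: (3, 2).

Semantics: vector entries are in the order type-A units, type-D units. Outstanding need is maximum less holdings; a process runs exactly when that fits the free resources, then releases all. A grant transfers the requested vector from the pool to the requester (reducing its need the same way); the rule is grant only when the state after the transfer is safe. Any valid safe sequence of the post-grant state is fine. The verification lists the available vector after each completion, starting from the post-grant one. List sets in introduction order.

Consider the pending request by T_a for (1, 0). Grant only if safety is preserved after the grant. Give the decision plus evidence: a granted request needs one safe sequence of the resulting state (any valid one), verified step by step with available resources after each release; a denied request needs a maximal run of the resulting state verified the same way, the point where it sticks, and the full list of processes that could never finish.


DENY: after the grant no complete ordering would exist.
Key observation: after T_f, T_h the pool peaks at (4, 5), and each blocked process is short somewhere: T_a on type-D units; T_i on type-A units, type-D units; T_g on type-A units.
On the post-grant state, T_f, T_h is a maximal run — nothing extends it. Step-by-step check:
  pool = (2, 2)
  run T_f (needs (2, 0), free (2, 2)); after release of (2, 1) the pool is (4, 3)
  run T_h (needs (4, 0), free (4, 3)); after release of (0, 2) the pool is (4, 5)
  T_a cannot run: need (2, 6) vs free (4, 5) (insufficient type-D units)
  T_i cannot run: need (5, 8) vs free (4, 5) (insufficient type-A units and type-D units)
  T_g cannot run: need (5, 2) vs free (4, 5) (insufficient type-A units)
Had the request been granted, T_a, T_i and T_g could never finish.


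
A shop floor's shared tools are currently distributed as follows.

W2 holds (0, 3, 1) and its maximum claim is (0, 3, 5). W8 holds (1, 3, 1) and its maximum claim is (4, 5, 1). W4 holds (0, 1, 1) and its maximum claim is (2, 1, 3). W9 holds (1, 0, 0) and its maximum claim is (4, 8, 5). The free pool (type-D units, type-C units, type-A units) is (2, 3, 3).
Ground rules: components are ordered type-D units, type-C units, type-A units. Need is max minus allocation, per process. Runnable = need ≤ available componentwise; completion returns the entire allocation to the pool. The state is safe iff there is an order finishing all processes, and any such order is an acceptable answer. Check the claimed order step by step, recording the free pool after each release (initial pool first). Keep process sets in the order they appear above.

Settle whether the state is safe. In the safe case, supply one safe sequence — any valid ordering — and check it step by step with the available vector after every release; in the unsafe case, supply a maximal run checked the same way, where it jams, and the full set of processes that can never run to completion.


The state is UNSAFE.
Key observation: once W4, W2 finish, the pool peaks at (2, 7, 5) — and every remaining process still needs more type-D units than that.
A maximal execution: W4, W2 — then nothing else fits. Check, step by step:
  pool = (2, 3, 3)
  W4: need (2, 0, 2) fits (2, 3, 3); releases (0, 1, 1), pool now (2, 4, 4)
  W2: need (0, 0, 4) fits (2, 4, 4); releases (0, 3, 1), pool now (2, 7, 5)
  blocked: W8 wants (3, 2, 0), pool (2, 7, 5) — not enough type-D units
  blocked: W9 wants (3, 8, 5), pool (2, 7, 5) — not enough type-D units and type-C units
Never able to finish: W8 and W9.


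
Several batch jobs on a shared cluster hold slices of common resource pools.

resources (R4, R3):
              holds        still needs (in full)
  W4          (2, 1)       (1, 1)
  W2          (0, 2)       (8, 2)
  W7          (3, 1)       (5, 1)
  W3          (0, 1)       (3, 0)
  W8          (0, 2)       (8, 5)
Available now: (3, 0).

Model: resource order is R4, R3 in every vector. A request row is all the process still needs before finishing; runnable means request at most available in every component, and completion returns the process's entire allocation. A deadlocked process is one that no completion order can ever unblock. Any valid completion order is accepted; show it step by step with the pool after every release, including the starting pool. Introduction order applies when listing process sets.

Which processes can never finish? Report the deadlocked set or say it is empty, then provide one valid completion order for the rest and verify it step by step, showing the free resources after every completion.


No process is deadlocked.
Key observation: there is always a runnable process — W3 first — so the state unwinds completely.
A valid finishing order for the others: W3, W4, W7, W2, W8. Check, step by step:
  pool = (3, 0)
  W3 needs (3, 0) <= (3, 0) -> finishes; pool += (0, 1) = (3, 1)
  W4 needs (1, 1) <= (3, 1) -> finishes; pool += (2, 1) = (5, 2)
  W7 needs (5, 1) <= (5, 2) -> finishes; pool += (3, 1) = (8, 3)
  W2 needs (8, 2) <= (8, 3) -> finishes; pool += (0, 2) = (8, 5)
  W8 needs (8, 5) <= (8, 5) -> finishes; pool += (0, 2) = (8, 7)


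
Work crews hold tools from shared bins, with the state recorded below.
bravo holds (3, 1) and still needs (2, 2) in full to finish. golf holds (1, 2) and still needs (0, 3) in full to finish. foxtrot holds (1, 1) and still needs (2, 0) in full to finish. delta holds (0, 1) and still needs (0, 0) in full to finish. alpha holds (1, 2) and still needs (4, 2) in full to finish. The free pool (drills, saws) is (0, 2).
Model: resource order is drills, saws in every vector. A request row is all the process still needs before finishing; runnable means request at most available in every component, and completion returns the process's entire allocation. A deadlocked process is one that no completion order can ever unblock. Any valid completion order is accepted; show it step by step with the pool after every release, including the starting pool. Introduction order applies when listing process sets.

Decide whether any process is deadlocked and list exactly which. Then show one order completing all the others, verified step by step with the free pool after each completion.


Deadlocked set: bravo, foxtrot and alpha.
Key observation: drills is the bottleneck — with delta, golf done the pool holds (1, 5), short of every remaining need.
A valid finishing order for the others: delta, golf. Check, step by step:
  pool = (0, 2)
  run delta (needs (0, 0), free (0, 2)); after release of (0, 1) the pool is (0, 3)
  run golf (needs (0, 3), free (0, 3)); after release of (1, 2) the pool is (1, 5)
None of the blocked processes ever fits:
  blocked: bravo wants (2, 2), pool (1, 5) — not enough drills
  blocked: foxtrot wants (2, 0), pool (1, 5) — not enough drills
  blocked: alpha wants (4, 2), pool (1, 5) — not enough drills


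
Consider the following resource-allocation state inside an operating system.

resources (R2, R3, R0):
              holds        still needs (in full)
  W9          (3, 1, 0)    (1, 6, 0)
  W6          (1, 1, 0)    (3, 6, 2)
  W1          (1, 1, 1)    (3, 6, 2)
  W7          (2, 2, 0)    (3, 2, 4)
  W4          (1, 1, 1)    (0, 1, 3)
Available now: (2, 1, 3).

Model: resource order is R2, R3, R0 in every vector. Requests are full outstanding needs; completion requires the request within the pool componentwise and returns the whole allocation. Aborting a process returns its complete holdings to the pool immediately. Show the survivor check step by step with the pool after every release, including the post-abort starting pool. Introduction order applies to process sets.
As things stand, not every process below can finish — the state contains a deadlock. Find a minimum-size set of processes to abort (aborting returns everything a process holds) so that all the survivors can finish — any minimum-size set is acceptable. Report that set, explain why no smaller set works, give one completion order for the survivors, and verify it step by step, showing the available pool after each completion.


Abort W9 and W1.
Key observation: before aborting W9 and W1, W6 was permanently blocked — no order could ever run it; afterwards it completes at step 3.
Why nothing smaller works — every single abort fails: W9 alone leaves W6 blocked (short on R3); W6 alone leaves W9 blocked (short on R3); W1 alone leaves W9 blocked (short on R3); W7 alone leaves W9 blocked (short on R3); W4 alone leaves W9 blocked (short on R3).
Survivors finish in the order: W7, W4, W6. Step-by-step check (pool after the aborts first):
  pool = (6, 3, 4)
  W7 needs (3, 2, 4) <= (6, 3, 4) -> finishes; pool += (2, 2, 0) = (8, 5, 4)
  W4 needs (0, 1, 3) <= (8, 5, 4) -> finishes; pool += (1, 1, 1) = (9, 6, 5)
  W6 needs (3, 6, 2) <= (9, 6, 5) -> finishes; pool += (1, 1, 0) = (10, 7, 5)


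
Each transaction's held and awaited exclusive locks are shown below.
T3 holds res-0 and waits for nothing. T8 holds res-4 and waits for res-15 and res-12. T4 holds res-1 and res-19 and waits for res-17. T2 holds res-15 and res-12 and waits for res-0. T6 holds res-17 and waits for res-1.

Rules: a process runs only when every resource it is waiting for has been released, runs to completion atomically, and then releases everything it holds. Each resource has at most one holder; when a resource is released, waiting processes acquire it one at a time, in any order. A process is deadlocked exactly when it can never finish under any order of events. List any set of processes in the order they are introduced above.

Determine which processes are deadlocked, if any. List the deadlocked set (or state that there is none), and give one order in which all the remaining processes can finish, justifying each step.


Deadlocked: T4 and T6.
Key observation: the loop T4 -> T6 -> T4 blocks itself forever; no other process is dragged down with it.
The rest can finish in the order T3, T2, T8.
Step-by-step check:
  T3 waits on nothing -> runs at once and releases res-0
  T2: everything it awaited (res-0) is free; runs, freeing res-15 and res-12
  T8: everything it awaited (res-15 and res-12) is free; runs, freeing res-4


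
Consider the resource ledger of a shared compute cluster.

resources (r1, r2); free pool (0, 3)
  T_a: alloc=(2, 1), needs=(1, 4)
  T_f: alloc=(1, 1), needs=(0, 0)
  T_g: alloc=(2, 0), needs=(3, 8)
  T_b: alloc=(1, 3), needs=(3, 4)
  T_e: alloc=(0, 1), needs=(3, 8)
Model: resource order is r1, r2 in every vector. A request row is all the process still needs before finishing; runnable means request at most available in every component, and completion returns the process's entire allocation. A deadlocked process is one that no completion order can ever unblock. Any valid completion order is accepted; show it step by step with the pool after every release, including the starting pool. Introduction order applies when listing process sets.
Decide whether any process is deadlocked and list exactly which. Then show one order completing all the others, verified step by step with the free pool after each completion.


No process is deadlocked.
Key observation: no deadlock: T_f fits now, and the freed resources carry the rest through.
The rest can finish in the order T_f, T_a, T_b, T_g, T_e. Verifying each step:
  pool = (0, 3)
  T_f needs (0, 0) <= (0, 3) -> finishes; pool += (1, 1) = (1, 4)
  T_a needs (1, 4) <= (1, 4) -> finishes; pool += (2, 1) = (3, 5)
  T_b needs (3, 4) <= (3, 5) -> finishes; pool += (1, 3) = (4, 8)
  T_g needs (3, 8) <= (4, 8) -> finishes; pool += (2, 0) = (6, 8)
  T_e needs (3, 8) <= (6, 8) -> finishes; pool += (0, 1) = (6, 9)


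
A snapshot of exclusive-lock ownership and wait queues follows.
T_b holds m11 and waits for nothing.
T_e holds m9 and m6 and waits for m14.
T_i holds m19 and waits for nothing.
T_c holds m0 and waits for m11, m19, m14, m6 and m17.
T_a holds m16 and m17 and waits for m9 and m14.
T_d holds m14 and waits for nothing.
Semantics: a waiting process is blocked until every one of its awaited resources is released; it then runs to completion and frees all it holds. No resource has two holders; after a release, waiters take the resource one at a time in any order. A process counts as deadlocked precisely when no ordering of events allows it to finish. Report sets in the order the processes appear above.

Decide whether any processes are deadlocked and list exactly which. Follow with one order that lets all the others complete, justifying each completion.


The deadlocked set is empty.
Key observation: there is no circular wait here — follow any chain and it reaches a process that is free to run now.
A valid finishing order for the others: T_d, T_i, T_e, T_a, T_b, T_c.
Step-by-step check:
  run T_d (it waits on nothing); releases m14
  run T_i (it waits on nothing); releases m19
  T_e waits on m14 — all released -> runs and releases m9 and m6
  T_a waits on m9 and m14 — all released -> runs and releases m16 and m17
  run T_b (it waits on nothing); releases m11
  T_c waits on m11, m19, m14, m6 and m17 — all released -> runs and releases m0


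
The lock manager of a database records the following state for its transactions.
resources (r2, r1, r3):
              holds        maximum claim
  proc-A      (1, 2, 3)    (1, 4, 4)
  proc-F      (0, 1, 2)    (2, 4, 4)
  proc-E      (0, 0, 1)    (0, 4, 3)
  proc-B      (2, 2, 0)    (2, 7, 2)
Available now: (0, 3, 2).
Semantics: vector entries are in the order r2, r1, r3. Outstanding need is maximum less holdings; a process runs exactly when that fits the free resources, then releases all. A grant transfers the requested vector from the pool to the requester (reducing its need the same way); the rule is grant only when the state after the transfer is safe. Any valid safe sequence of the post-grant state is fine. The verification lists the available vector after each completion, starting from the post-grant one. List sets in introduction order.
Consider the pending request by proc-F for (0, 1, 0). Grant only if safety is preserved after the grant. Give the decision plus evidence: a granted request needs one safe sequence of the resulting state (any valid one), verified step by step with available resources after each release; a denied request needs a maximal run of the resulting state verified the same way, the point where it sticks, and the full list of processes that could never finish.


DENY. Granting would leave the state unsafe.
Key observation: after proc-A, proc-E the pool peaks at (1, 4, 6), and each blocked process is short somewhere: proc-F on r2; proc-B on r1.
After a pretend grant, a maximal execution: proc-A, proc-E — then nothing else fits. Check, step by step:
  pool = (0, 2, 2)
  proc-A: need (0, 2, 1) fits (0, 2, 2); releases (1, 2, 3), pool now (1, 4, 5)
  proc-E: need (0, 4, 2) fits (1, 4, 5); releases (0, 0, 1), pool now (1, 4, 6)
  proc-F cannot run: need (2, 2, 2) vs free (1, 4, 6) (insufficient r2)
  proc-B cannot run: need (0, 5, 2) vs free (1, 4, 6) (insufficient r1)
Post-grant, the permanently blocked set is proc-F and proc-B.


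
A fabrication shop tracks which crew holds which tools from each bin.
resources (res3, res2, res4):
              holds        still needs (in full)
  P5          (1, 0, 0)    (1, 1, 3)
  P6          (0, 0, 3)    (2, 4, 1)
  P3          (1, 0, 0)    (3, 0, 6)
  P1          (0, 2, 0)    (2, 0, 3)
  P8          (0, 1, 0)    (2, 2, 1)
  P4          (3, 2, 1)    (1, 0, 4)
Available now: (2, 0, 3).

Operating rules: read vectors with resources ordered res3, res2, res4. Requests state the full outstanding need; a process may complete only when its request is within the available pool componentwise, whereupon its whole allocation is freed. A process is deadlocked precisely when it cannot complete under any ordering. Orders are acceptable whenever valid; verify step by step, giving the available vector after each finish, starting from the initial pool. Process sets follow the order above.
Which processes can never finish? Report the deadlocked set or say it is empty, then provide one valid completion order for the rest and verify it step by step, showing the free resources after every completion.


The deadlocked set is P6, P3 and P4.
Key observation: after P1, P8, P5 the pool peaks at (3, 3, 3), and each blocked process is short somewhere: P6 on res2; P3 on res4; P4 on res4.
The rest can finish in the order P1, P8, P5. Walking it through:
  pool = (2, 0, 3)
  P1 needs (2, 0, 3) <= (2, 0, 3) -> finishes; pool += (0, 2, 0) = (2, 2, 3)
  P8 needs (2, 2, 1) <= (2, 2, 3) -> finishes; pool += (0, 1, 0) = (2, 3, 3)
  P5 needs (1, 1, 3) <= (2, 3, 3) -> finishes; pool += (1, 0, 0) = (3, 3, 3)
The blocked processes can never fit:
  P6 cannot run: need (2, 4, 1) vs free (3, 3, 3) (insufficient res2)
  P3 cannot run: need (3, 0, 6) vs free (3, 3, 3) (insufficient res4)
  P4 cannot run: need (1, 0, 4) vs free (3, 3, 3) (insufficient res4)


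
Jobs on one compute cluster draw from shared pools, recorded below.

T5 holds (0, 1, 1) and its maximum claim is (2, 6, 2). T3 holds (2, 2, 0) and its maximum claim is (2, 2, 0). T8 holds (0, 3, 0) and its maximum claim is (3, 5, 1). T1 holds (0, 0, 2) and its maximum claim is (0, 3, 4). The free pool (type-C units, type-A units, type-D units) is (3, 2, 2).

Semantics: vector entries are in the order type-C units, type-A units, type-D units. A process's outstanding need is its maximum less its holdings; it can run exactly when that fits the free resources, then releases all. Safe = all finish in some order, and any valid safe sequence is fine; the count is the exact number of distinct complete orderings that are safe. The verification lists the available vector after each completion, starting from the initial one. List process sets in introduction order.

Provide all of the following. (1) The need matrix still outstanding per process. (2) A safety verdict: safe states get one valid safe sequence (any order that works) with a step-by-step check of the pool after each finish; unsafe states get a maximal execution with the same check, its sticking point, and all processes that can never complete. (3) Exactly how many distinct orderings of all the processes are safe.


(1) Need matrix, components ordered type-C units, type-A units, type-D units:
  T5: (2, 5, 1)
  T3: (0, 0, 0)
  T8: (3, 2, 1)
  T1: (0, 3, 2)
(2) SAFE. One safe sequence: T3, T1, T8, T5.
Key observation: T1 is the earliest step where a requested resource binds exactly: need (0, 3, 2), pool (5, 4, 2) at its turn.
Walking it through:
  pool = (3, 2, 2)
  T3 needs (0, 0, 0) <= (3, 2, 2) -> finishes; pool += (2, 2, 0) = (5, 4, 2)
  T1 needs (0, 3, 2) <= (5, 4, 2) -> finishes; pool += (0, 0, 2) = (5, 4, 4)
  T8 needs (3, 2, 1) <= (5, 4, 4) -> finishes; pool += (0, 3, 0) = (5, 7, 4)
  T5 needs (2, 5, 1) <= (5, 7, 4) -> finishes; pool += (0, 1, 1) = (5, 8, 5)
(3) Exactly 9 of the possible complete orderings are safe sequences.


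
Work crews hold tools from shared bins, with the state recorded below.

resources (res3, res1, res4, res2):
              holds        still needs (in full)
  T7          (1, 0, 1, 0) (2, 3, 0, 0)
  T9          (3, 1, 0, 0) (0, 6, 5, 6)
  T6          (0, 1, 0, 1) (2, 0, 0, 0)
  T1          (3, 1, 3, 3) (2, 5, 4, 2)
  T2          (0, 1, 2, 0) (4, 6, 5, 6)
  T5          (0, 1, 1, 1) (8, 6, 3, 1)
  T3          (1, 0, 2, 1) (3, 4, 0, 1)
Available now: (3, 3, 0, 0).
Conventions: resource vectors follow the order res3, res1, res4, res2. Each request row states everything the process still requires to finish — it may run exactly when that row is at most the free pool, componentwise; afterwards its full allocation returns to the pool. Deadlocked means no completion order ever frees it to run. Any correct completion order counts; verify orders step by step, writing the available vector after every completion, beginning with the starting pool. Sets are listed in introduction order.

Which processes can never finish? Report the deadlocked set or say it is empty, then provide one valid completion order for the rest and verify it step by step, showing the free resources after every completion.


Deadlocked set: T9, T1, T2 and T5.
Key observation: once T6, T3, T7 finish, the pool peaks at (5, 4, 3, 2) — and every remaining process still needs more res1 than that.
A valid finishing order for the others: T6, T3, T7. Walking it through:
  pool = (3, 3, 0, 0)
  run T6 (needs (2, 0, 0, 0), free (3, 3, 0, 0)); after release of (0, 1, 0, 1) the pool is (3, 4, 0, 1)
  run T3 (needs (3, 4, 0, 1), free (3, 4, 0, 1)); after release of (1, 0, 2, 1) the pool is (4, 4, 2, 2)
  run T7 (needs (2, 3, 0, 0), free (4, 4, 2, 2)); after release of (1, 0, 1, 0) the pool is (5, 4, 3, 2)
The blocked processes can never fit:
  T9 still needs (0, 6, 5, 6) but only (5, 4, 3, 2) is free — short on res1, res4 and res2
  T1 still needs (2, 5, 4, 2) but only (5, 4, 3, 2) is free — short on res1 and res4
  T2 still needs (4, 6, 5, 6) but only (5, 4, 3, 2) is free — short on res1, res4 and res2
  T5 still needs (8, 6, 3, 1) but only (5, 4, 3, 2) is free — short on res3 and res1


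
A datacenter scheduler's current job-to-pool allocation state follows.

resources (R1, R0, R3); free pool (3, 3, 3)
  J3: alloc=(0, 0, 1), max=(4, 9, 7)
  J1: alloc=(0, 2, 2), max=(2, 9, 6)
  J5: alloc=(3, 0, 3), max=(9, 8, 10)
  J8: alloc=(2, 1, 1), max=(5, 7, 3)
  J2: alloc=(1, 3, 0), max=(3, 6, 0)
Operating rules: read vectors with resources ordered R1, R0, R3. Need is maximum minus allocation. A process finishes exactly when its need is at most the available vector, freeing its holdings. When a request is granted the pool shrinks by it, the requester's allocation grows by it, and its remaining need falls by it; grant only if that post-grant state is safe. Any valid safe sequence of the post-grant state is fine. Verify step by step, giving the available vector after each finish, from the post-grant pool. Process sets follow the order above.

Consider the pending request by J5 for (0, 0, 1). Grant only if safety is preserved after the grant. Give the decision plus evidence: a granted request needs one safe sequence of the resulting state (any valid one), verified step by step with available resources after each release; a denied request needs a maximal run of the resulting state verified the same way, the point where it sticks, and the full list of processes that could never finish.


DENY — the pretend-granted state is unsafe.
Key observation: no order helps: past J2, J8, the free pool tops out at (6, 7, 3), below what each blocked process needs in R3.
After a pretend grant, a maximal execution: J2, J8 — then nothing else fits. Step-by-step check:
  pool = (3, 3, 2)
  J2 needs (2, 3, 0) <= (3, 3, 2) -> finishes; pool += (1, 3, 0) = (4, 6, 2)
  J8 needs (3, 6, 2) <= (4, 6, 2) -> finishes; pool += (2, 1, 1) = (6, 7, 3)
  blocked: J3 wants (4, 9, 6), pool (6, 7, 3) — not enough R0 and R3
  blocked: J1 wants (2, 7, 4), pool (6, 7, 3) — not enough R3
  blocked: J5 wants (6, 8, 6), pool (6, 7, 3) — not enough R0 and R3
Post-grant, the permanently blocked set is J3, J1 and J5.
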